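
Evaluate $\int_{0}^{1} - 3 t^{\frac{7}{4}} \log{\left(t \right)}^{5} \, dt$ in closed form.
$\frac{1474560}{1771561}$

Start from the elementary integral
$$J(a) = \int_{0}^{1} - 3 t^{a} \, dt = - \frac{3}{a + 1}.$$

Differentiating under the integral sign brings down a factor of $\ln t$:
$$\frac{dJ}{da} = \int_{0}^{1} - 3 t^{a} \log{\left(t \right)} \, dt = \frac{3}{\left(a + 1\right)^{2}}.$$

Repeating $5$ times in total — each differentiation brings down another $\ln t$ — gives
$$\frac{d^{5}J}{da^{5}} = \int_{0}^{1} - 3 t^{a} \log{\left(t \right)}^{5} \, dt = \frac{360}{\left(a + 1\right)^{6}},$$
and the integrand here is exactly the target integrand, so $I = \frac{360}{\left(a + 1\right)^{6}}$.

Setting $a = \frac{7}{4}$:
$$I = \frac{1474560}{1771561}.$$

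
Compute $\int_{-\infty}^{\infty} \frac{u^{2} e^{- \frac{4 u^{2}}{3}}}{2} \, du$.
$\frac{3 \sqrt{3} \sqrt{\pi}}{32}$

Start from the elementary integral
$$J(a) = \int_{-\infty}^{\infty} \frac{e^{- a u^{2}}}{2} \, du = \frac{\sqrt{\pi}}{2 \sqrt{a}}.$$

Differentiating under the integral sign brings down a factor of $(-u^2)$:
$$\frac{dJ}{da} = \int_{-\infty}^{\infty} - \frac{u^{2} e^{- a u^{2}}}{2} \, du = - \frac{\sqrt{\pi}}{4 a^{\frac{3}{2}}}.$$

The integral on the left is $-I$, so $I = \frac{\sqrt{\pi}}{4 a^{\frac{3}{2}}}$.

Setting $a = \frac{4}{3}$:
$$I = \frac{3 \sqrt{3} \sqrt{\pi}}{32}.$$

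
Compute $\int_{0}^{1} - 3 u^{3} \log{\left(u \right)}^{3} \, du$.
$\frac{9}{128}$

Begin with the known integral
$$J(a) = \int_{0}^{1} - 3 u^{a} \, du = - \frac{3}{a + 1}.$$

Differentiating under the integral sign brings down a factor of $\ln u$:
$$\frac{dJ}{da} = \int_{0}^{1} - 3 u^{a} \log{\left(u \right)} \, du = \frac{3}{\left(a + 1\right)^{2}}.$$

Repeating $3$ times in total — each differentiation brings down another $\ln u$ — gives
$$\frac{d^{3}J}{da^{3}} = \int_{0}^{1} - 3 u^{a} \log{\left(u \right)}^{3} \, du = \frac{18}{\left(a + 1\right)^{4}},$$
and the integrand here is exactly the target integrand, so $I = \frac{18}{\left(a + 1\right)^{4}}$.

Setting $a = 3$:
$$I = \frac{9}{128}.$$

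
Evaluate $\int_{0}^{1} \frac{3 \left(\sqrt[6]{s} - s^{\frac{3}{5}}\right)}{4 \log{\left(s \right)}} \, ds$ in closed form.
$\log{\left(\frac{\sqrt[4]{3} \cdot 35^{\frac{3}{4}}}{24} \right)}$

Replace the exponent $\frac{1}{6}$ by a parameter $a$: let $I(a) = \int_{0}^{1} \frac{3 \left(- s^{\frac{3}{5}} + s^{a}\right)}{4 \log{\left(s \right)}} \, ds$.

Since $\dfrac{\partial}{\partial a}\,s^{a} = s^{a} \ln s$, the $\ln s$ in the denominator cancels and
$$\frac{dI}{da} = \int_{0}^{1} \frac{3}{4} s^{a} \, ds = \frac{3}{4} \left[\frac{s^{a+1}}{a+1}\right]_0^1 = \frac{3}{4 \left(a + 1\right)}.$$

Integrating with respect to $a$ gives $I(a) = \log{\left(\frac{10^{\frac{3}{4}} \left(a + 1\right)^{\frac{3}{4}}}{8} \right)} + C$.

At $a = \frac{3}{5}$ the integrand is identically $0$, so $I(\frac{3}{5}) = 0$. The closed form gives $0$, hence $C = 0$.

Setting $a = \frac{1}{6}$:
$$I = \log{\left(\frac{\sqrt[4]{3} \cdot 35^{\frac{3}{4}}}{24} \right)}.$$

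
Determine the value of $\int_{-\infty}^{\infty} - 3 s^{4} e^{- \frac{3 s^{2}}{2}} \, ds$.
$- \frac{\sqrt{6} \sqrt{\pi}}{3}$

Consider the simpler parametrised integral
$$J(a) = \int_{-\infty}^{\infty} - 3 e^{- a s^{2}} \, ds = - \frac{3 \sqrt{\pi}}{\sqrt{a}}.$$

Differentiating under the integral sign brings down a factor of $(-s^2)$:
$$\frac{dJ}{da} = \int_{-\infty}^{\infty} 3 s^{2} e^{- a s^{2}} \, ds = \frac{3 \sqrt{\pi}}{2 a^{\frac{3}{2}}}.$$

Repeating twice in total — each differentiation brings down another $(-s^2)$ — gives
$$\frac{d^{2}J}{da^{2}} = \int_{-\infty}^{\infty} - 3 s^{4} e^{- a s^{2}} \, ds = - \frac{9 \sqrt{\pi}}{4 a^{\frac{5}{2}}},$$
and the integrand here is exactly the target integrand, so $I = - \frac{9 \sqrt{\pi}}{4 a^{\frac{5}{2}}}$.

Setting $a = \frac{3}{2}$:
$$I = - \frac{\sqrt{6} \sqrt{\pi}}{3}.$$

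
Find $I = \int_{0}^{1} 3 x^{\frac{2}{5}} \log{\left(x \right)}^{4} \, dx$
$\frac{225000}{16807}$

Begin with the known integral
$$J(a) = \int_{0}^{1} 3 x^{a} \, dx = \frac{3}{a + 1}.$$

Differentiating under the integral sign brings down a factor of $\ln x$:
$$\frac{dJ}{da} = \int_{0}^{1} 3 x^{a} \log{\left(x \right)} \, dx = - \frac{3}{\left(a + 1\right)^{2}}.$$

Repeating $4$ times in total — each differentiation brings down another $\ln x$ — gives
$$\frac{d^{4}J}{da^{4}} = \int_{0}^{1} 3 x^{a} \log{\left(x \right)}^{4} \, dx = \frac{72}{\left(a + 1\right)^{5}},$$
and the integrand here is exactly the target integrand, so $I = \frac{72}{\left(a + 1\right)^{5}}$.

Setting $a = \frac{2}{5}$:
$$I = \frac{225000}{16807}.$$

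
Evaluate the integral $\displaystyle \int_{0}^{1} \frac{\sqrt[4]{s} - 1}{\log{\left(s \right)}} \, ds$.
$\log{\left(\frac{5}{4} \right)}$

Consider the one-parameter family: let $I(a) = \int_{0}^{1} \frac{s^{a} - 1}{\log{\left(s \right)}} \, ds$.

Since $\dfrac{\partial}{\partial a}\,s^{a} = s^{a} \ln s$, the $\ln s$ in the denominator cancels and
$$\frac{dI}{da} = \int_{0}^{1} s^{a} \, ds = \left[\frac{s^{a+1}}{a+1}\right]_0^1 = \frac{1}{a + 1}.$$

Integrating with respect to $a$ gives $I(a) = \log{\left(a + 1 \right)} + C$.

At $a = 0$ the integrand is identically $0$, so $I(0) = 0$. The closed form gives $0$, hence $C = 0$.

Setting $a = \frac{1}{4}$:
$$I = \log{\left(\frac{5}{4} \right)}.$$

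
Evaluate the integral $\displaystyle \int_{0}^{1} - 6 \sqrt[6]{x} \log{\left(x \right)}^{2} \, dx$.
$- \frac{2592}{343}$

Consider the simpler parametrised integral
$$J(a) = \int_{0}^{1} - 6 x^{a} \, dx = - \frac{6}{a + 1}.$$

Differentiating under the integral sign brings down a factor of $\ln x$:
$$\frac{dJ}{da} = \int_{0}^{1} - 6 x^{a} \log{\left(x \right)} \, dx = \frac{6}{\left(a + 1\right)^{2}}.$$

Repeating twice in total — each differentiation brings down another $\ln x$ — gives
$$\frac{d^{2}J}{da^{2}} = \int_{0}^{1} - 6 x^{a} \log{\left(x \right)}^{2} \, dx = - \frac{12}{\left(a + 1\right)^{3}},$$
and the integrand here is exactly the target integrand, so $I = - \frac{12}{\left(a + 1\right)^{3}}$.

Setting $a = \frac{1}{6}$:
$$I = - \frac{2592}{343}.$$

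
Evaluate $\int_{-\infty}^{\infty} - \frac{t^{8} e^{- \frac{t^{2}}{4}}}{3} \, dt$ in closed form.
$- 1120 \sqrt{\pi}$

Begin with the known integral
$$J(a) = \int_{-\infty}^{\infty} - \frac{e^{- a t^{2}}}{3} \, dt = - \frac{\sqrt{\pi}}{3 \sqrt{a}}.$$

Differentiating under the integral sign brings down a factor of $(-t^2)$:
$$\frac{dJ}{da} = \int_{-\infty}^{\infty} \frac{t^{2} e^{- a t^{2}}}{3} \, dt = \frac{\sqrt{\pi}}{6 a^{\frac{3}{2}}}.$$

Repeating $4$ times in total — each differentiation brings down another $(-t^2)$ — gives
$$\frac{d^{4}J}{da^{4}} = \int_{-\infty}^{\infty} - \frac{t^{8} e^{- a t^{2}}}{3} \, dt = - \frac{35 \sqrt{\pi}}{16 a^{\frac{9}{2}}},$$
and the integrand here is exactly the target integrand, so $I = - \frac{35 \sqrt{\pi}}{16 a^{\frac{9}{2}}}$.

Setting $a = \frac{1}{4}$:
$$I = - 1120 \sqrt{\pi}.$$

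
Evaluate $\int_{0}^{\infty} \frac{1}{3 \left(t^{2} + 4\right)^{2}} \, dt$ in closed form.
$\frac{\pi}{96}$

Recall the elementary integral
$$J(a) = \int_{0}^{\infty} \frac{1}{3 \left(a^{2} + t^{2}\right)} \, dt = \frac{\pi}{6 a}.$$

Differentiating under the integral sign with respect to $a$,
$$\frac{dJ}{da} = \int_{0}^{\infty} - \frac{2 a}{3 \left(a^{2} + t^{2}\right)^{2}} \, dt = - \frac{\pi}{6 a^{2}},$$
so $\int_{0}^{\infty} \frac{1}{3 \left(a^{2} + t^{2}\right)^{2}} \, dt = \frac{\pi}{12 a^{3}}$.

Setting $a = 2$:
$$I = \frac{\pi}{96}.$$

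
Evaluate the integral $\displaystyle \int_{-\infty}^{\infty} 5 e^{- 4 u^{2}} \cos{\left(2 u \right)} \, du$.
$\frac{5 \sqrt{\pi}}{2 e^{\frac{1}{4}}}$

Define $I(b) = \int_{-\infty}^{\infty} 5 e^{- 4 u^{2}} \cos{\left(b u \right)} \, du$.

Differentiating under the integral sign,
$$I'(b) = \int_{-\infty}^{\infty} - 5 u e^{- 4 u^{2}} \sin{\left(b u \right)} \, du.$$

Integrate $\int_{-\infty}^{\infty} u \sin(b u)\, e^{- 4 u^{2}}\, du$ by parts with $w = \sin(b u)$ and $dv = u\, e^{- 4 u^{2}}\, du$, giving $v = - \frac{e^{- 4 u^{2}}}{8}$. The boundary term vanishes and
$$\int_{-\infty}^{\infty} u \sin(b u)\, e^{- 4 u^{2}}\, du = \frac{b}{8} \int_{-\infty}^{\infty} \cos(b u)\, e^{- 4 u^{2}}\, du,$$
so $I'(b) = - \frac{b}{8}\, I(b)$.

This is a separable first-order ODE; solving with the initial condition $I(0) = \int_{-\infty}^{\infty} 5 e^{- 4 u^{2}}\,du = \frac{5 \sqrt{\pi}}{2}$ gives
$$I(b) = \frac{5 \sqrt{\pi} e^{- \frac{b^{2}}{16}}}{2}.$$

Setting $b = 2$:
$$I = \frac{5 \sqrt{\pi}}{2 e^{\frac{1}{4}}}.$$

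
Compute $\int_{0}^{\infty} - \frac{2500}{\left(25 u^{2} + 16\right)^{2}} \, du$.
$- \frac{125 \pi}{64}$

Start from the standard arctangent integral
$$J(a) = \int_{0}^{\infty} - \frac{4}{a^{2} + u^{2}} \, du = - \frac{2 \pi}{a}.$$

Differentiating under the integral sign with respect to $a$,
$$\frac{dJ}{da} = \int_{0}^{\infty} \frac{8 a}{\left(a^{2} + u^{2}\right)^{2}} \, du = \frac{2 \pi}{a^{2}},$$
so $\int_{0}^{\infty} - \frac{4}{\left(a^{2} + u^{2}\right)^{2}} \, du = - \frac{\pi}{a^{3}}$.

Setting $a = \frac{4}{5}$:
$$I = - \frac{125 \pi}{64}.$$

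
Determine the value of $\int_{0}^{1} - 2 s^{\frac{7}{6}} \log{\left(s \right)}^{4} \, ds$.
$- \frac{373248}{371293}$

Start from the elementary integral
$$J(a) = \int_{0}^{1} - 2 s^{a} \, ds = - \frac{2}{a + 1}.$$

Differentiating under the integral sign brings down a factor of $\ln s$:
$$\frac{dJ}{da} = \int_{0}^{1} - 2 s^{a} \log{\left(s \right)} \, ds = \frac{2}{\left(a + 1\right)^{2}}.$$

Repeating $4$ times in total — each differentiation brings down another $\ln s$ — gives
$$\frac{d^{4}J}{da^{4}} = \int_{0}^{1} - 2 s^{a} \log{\left(s \right)}^{4} \, ds = - \frac{48}{\left(a + 1\right)^{5}},$$
and the integrand here is exactly the target integrand, so $I = - \frac{48}{\left(a + 1\right)^{5}}$.

Setting $a = \frac{7}{6}$:
$$I = - \frac{373248}{371293}.$$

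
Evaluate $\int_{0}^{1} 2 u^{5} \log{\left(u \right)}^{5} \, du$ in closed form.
$- \frac{5}{972}$

Start from the elementary integral
$$J(a) = \int_{0}^{1} 2 u^{a} \, du = \frac{2}{a + 1}.$$

Differentiating under the integral sign brings down a factor of $\ln u$:
$$\frac{dJ}{da} = \int_{0}^{1} 2 u^{a} \log{\left(u \right)} \, du = - \frac{2}{\left(a + 1\right)^{2}}.$$

Repeating $5$ times in total — each differentiation brings down another $\ln u$ — gives
$$\frac{d^{5}J}{da^{5}} = \int_{0}^{1} 2 u^{a} \log{\left(u \right)}^{5} \, du = - \frac{240}{\left(a + 1\right)^{6}},$$
and the integrand here is exactly the target integrand, so $I = - \frac{240}{\left(a + 1\right)^{6}}$.

Setting $a = 5$:
$$I = - \frac{5}{972}.$$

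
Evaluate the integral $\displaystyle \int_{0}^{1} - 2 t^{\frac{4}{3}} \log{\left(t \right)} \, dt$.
$\frac{18}{49}$

Consider the simpler parametrised integral
$$J(a) = \int_{0}^{1} - 2 t^{a} \, dt = - \frac{2}{a + 1}.$$

Differentiating under the integral sign brings down a factor of $\ln t$:
$$\frac{dJ}{da} = \int_{0}^{1} - 2 t^{a} \log{\left(t \right)} \, dt = \frac{2}{\left(a + 1\right)^{2}}.$$

The integral on the left is $I$, so $I = \frac{2}{\left(a + 1\right)^{2}}$.

Setting $a = \frac{4}{3}$:
$$I = \frac{18}{49}.$$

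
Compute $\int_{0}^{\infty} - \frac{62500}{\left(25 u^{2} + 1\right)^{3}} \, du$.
$- \frac{9375 \pi}{4}$

Begin with the known result
$$J(a) = \int_{0}^{\infty} - \frac{4}{a^{2} + u^{2}} \, du = - \frac{2 \pi}{a}.$$

Differentiating under the integral sign with respect to $a$,
$$\frac{dJ}{da} = \int_{0}^{\infty} \frac{8 a}{\left(a^{2} + u^{2}\right)^{2}} \, du = \frac{2 \pi}{a^{2}},$$
so $\int_{0}^{\infty} - \frac{4}{\left(a^{2} + u^{2}\right)^{2}} \, du = - \frac{\pi}{a^{3}}$.

Repeating — each differentiation of $1/(u^2+a^2)^j$ produces $-2ja/(u^2+a^2)^{j+1}$ — and dividing through by $-2ja$ at each step yields, after $2$ differentiations in total,
$$\int_{0}^{\infty} - \frac{4}{\left(a^{2} + u^{2}\right)^{3}} \, du = - \frac{3 \pi}{4 a^{5}}.$$

Setting $a = \frac{1}{5}$:
$$I = - \frac{9375 \pi}{4}.$$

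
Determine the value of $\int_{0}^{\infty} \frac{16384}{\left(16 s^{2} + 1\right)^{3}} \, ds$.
$768 \pi$

Start from the standard arctangent integral
$$J(a) = \int_{0}^{\infty} \frac{4}{a^{2} + s^{2}} \, ds = \frac{2 \pi}{a}.$$

Differentiating under the integral sign with respect to $a$,
$$\frac{dJ}{da} = \int_{0}^{\infty} - \frac{8 a}{\left(a^{2} + s^{2}\right)^{2}} \, ds = - \frac{2 \pi}{a^{2}},$$
so $\int_{0}^{\infty} \frac{4}{\left(a^{2} + s^{2}\right)^{2}} \, ds = \frac{\pi}{a^{3}}$.

Repeating — each differentiation of $1/(s^2+a^2)^j$ produces $-2ja/(s^2+a^2)^{j+1}$ — and dividing through by $-2ja$ at each step yields, after $2$ differentiations in total,
$$\int_{0}^{\infty} \frac{4}{\left(a^{2} + s^{2}\right)^{3}} \, ds = \frac{3 \pi}{4 a^{5}}.$$

Setting $a = \frac{1}{4}$:
$$I = 768 \pi.$$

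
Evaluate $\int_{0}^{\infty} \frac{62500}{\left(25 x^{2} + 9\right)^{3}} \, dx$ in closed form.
$\frac{3125 \pi}{324}$

Start from the standard arctangent integral
$$J(a) = \int_{0}^{\infty} \frac{4}{a^{2} + x^{2}} \, dx = \frac{2 \pi}{a}.$$

Differentiating under the integral sign with respect to $a$,
$$\frac{dJ}{da} = \int_{0}^{\infty} - \frac{8 a}{\left(a^{2} + x^{2}\right)^{2}} \, dx = - \frac{2 \pi}{a^{2}},$$
so $\int_{0}^{\infty} \frac{4}{\left(a^{2} + x^{2}\right)^{2}} \, dx = \frac{\pi}{a^{3}}$.

Repeating — each differentiation of $1/(x^2+a^2)^j$ produces $-2ja/(x^2+a^2)^{j+1}$ — and dividing through by $-2ja$ at each step yields, after $2$ differentiations in total,
$$\int_{0}^{\infty} \frac{4}{\left(a^{2} + x^{2}\right)^{3}} \, dx = \frac{3 \pi}{4 a^{5}}.$$

Setting $a = \frac{3}{5}$:
$$I = \frac{3125 \pi}{324}.$$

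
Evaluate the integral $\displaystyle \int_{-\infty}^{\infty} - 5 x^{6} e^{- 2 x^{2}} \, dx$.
$- \frac{75 \sqrt{2} \sqrt{\pi}}{128}$

Begin with the known integral
$$J(a) = \int_{-\infty}^{\infty} - 5 e^{- a x^{2}} \, dx = - \frac{5 \sqrt{\pi}}{\sqrt{a}}.$$

Differentiating under the integral sign brings down a factor of $(-x^2)$:
$$\frac{dJ}{da} = \int_{-\infty}^{\infty} 5 x^{2} e^{- a x^{2}} \, dx = \frac{5 \sqrt{\pi}}{2 a^{\frac{3}{2}}}.$$

Repeating $3$ times in total — each differentiation brings down another $(-x^2)$ — gives
$$\frac{d^{3}J}{da^{3}} = \int_{-\infty}^{\infty} 5 x^{6} e^{- a x^{2}} \, dx = \frac{75 \sqrt{\pi}}{8 a^{\frac{7}{2}}},$$
and the integrand here is $(-1)^{3}$ times the target integrand, so $I = (-1)^{3}\,\frac{d^{3}J}{da^{3}} = - \frac{75 \sqrt{\pi}}{8 a^{\frac{7}{2}}}$.

Setting $a = 2$:
$$I = - \frac{75 \sqrt{2} \sqrt{\pi}}{128}.$$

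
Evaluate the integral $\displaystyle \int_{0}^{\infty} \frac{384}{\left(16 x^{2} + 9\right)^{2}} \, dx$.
$\frac{8 \pi}{9}$

Begin with the known result
$$J(a) = \int_{0}^{\infty} \frac{3}{2 \left(a^{2} + x^{2}\right)} \, dx = \frac{3 \pi}{4 a}.$$

Differentiating under the integral sign with respect to $a$,
$$\frac{dJ}{da} = \int_{0}^{\infty} - \frac{3 a}{\left(a^{2} + x^{2}\right)^{2}} \, dx = - \frac{3 \pi}{4 a^{2}},$$
so $\int_{0}^{\infty} \frac{3}{2 \left(a^{2} + x^{2}\right)^{2}} \, dx = \frac{3 \pi}{8 a^{3}}$.

Setting $a = \frac{3}{4}$:
$$I = \frac{8 \pi}{9}.$$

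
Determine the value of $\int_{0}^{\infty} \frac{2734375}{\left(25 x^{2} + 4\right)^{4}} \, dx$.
$\frac{2734375 \pi}{4096}$

Recall the elementary integral
$$J(a) = \int_{0}^{\infty} \frac{7}{a^{2} + x^{2}} \, dx = \frac{7 \pi}{2 a}.$$

Differentiating under the integral sign with respect to $a$,
$$\frac{dJ}{da} = \int_{0}^{\infty} - \frac{14 a}{\left(a^{2} + x^{2}\right)^{2}} \, dx = - \frac{7 \pi}{2 a^{2}},$$
so $\int_{0}^{\infty} \frac{7}{\left(a^{2} + x^{2}\right)^{2}} \, dx = \frac{7 \pi}{4 a^{3}}$.

Repeating — each differentiation of $1/(x^2+a^2)^j$ produces $-2ja/(x^2+a^2)^{j+1}$ — and dividing through by $-2ja$ at each step yields, after $3$ differentiations in total,
$$\int_{0}^{\infty} \frac{7}{\left(a^{2} + x^{2}\right)^{4}} \, dx = \frac{35 \pi}{32 a^{7}}.$$

Setting $a = \frac{2}{5}$:
$$I = \frac{2734375 \pi}{4096}.$$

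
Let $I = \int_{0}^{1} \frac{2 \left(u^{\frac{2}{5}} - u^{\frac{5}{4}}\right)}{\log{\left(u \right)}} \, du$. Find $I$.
$- \log{\left(\frac{2025}{784} \right)}$

Replace the exponent $\frac{5}{4}$ by a parameter $a$: let $I(a) = \int_{0}^{1} \frac{2 \left(u^{\frac{2}{5}} - u^{a}\right)}{\log{\left(u \right)}} \, du$.

Since $\dfrac{\partial}{\partial a}\,u^{a} = u^{a} \ln u$, the $\ln u$ in the denominator cancels and
$$\frac{dI}{da} = \int_{0}^{1} -2 u^{a} \, du = -2 \left[\frac{u^{a+1}}{a+1}\right]_0^1 = - \frac{2}{a + 1}.$$

Integrating with respect to $a$ gives $I(a) = - \log{\left(\frac{25 \left(a + 1\right)^{2}}{49} \right)} + C$.

At $a = \frac{2}{5}$ the integrand is identically $0$, so $I(\frac{2}{5}) = 0$. The closed form gives $0$, hence $C = 0$.

Setting $a = \frac{5}{4}$:
$$I = - \log{\left(\frac{2025}{784} \right)}.$$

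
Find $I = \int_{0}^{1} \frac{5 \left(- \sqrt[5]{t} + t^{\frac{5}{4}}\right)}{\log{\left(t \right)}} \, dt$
$- \log{\left(\frac{32768}{759375} \right)}$

Replace the exponent $\frac{1}{5}$ by a parameter $a$: let $I(a) = \int_{0}^{1} \frac{5 \left(t^{\frac{5}{4}} - t^{a}\right)}{\log{\left(t \right)}} \, dt$.

Since $\dfrac{\partial}{\partial a}\,t^{a} = t^{a} \ln t$, the $\ln t$ in the denominator cancels and
$$\frac{dI}{da} = \int_{0}^{1} -5 t^{a} \, dt = -5 \left[\frac{t^{a+1}}{a+1}\right]_0^1 = - \frac{5}{a + 1}.$$

Integrating with respect to $a$ gives $I(a) = - \log{\left(\frac{1024 \left(a + 1\right)^{5}}{59049} \right)} + C$.

At $a = \frac{5}{4}$ the integrand is identically $0$, so $I(\frac{5}{4}) = 0$. The closed form gives $0$, hence $C = 0$.

Setting $a = \frac{1}{5}$:
$$I = - \log{\left(\frac{32768}{759375} \right)}.$$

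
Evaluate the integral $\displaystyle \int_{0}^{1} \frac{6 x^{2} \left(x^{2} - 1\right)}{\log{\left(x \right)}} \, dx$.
$\log{\left(\frac{15625}{729} \right)}$

Replace the exponent $2$ by a parameter $a$: let $I(a) = \int_{0}^{1} \frac{6 \left(x^{4} - x^{a}\right)}{\log{\left(x \right)}} \, dx$.

Since $\dfrac{\partial}{\partial a}\,x^{a} = x^{a} \ln x$, the $\ln x$ in the denominator cancels and
$$\frac{dI}{da} = \int_{0}^{1} -6 x^{a} \, dx = -6 \left[\frac{x^{a+1}}{a+1}\right]_0^1 = - \frac{6}{a + 1}.$$

Integrating with respect to $a$ gives $I(a) = \log{\left(\frac{15625}{\left(a + 1\right)^{6}} \right)} + C$.

At $a = 4$ the integrand is identically $0$, so $I(4) = 0$. The closed form gives $0$, hence $C = 0$.

Setting $a = 2$:
$$I = \log{\left(\frac{15625}{729} \right)}.$$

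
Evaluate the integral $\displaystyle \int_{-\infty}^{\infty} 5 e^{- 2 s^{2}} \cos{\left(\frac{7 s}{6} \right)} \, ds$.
$\frac{5 \sqrt{2} \sqrt{\pi}}{2 e^{\frac{49}{288}}}$

Treat the cosine frequency as a parameter and define $I(b) = \int_{-\infty}^{\infty} 5 e^{- 2 s^{2}} \cos{\left(b s \right)} \, ds$.

Differentiating under the integral sign,
$$I'(b) = \int_{-\infty}^{\infty} - 5 s e^{- 2 s^{2}} \sin{\left(b s \right)} \, ds.$$

Integrate $\int_{-\infty}^{\infty} s \sin(b s)\, e^{- 2 s^{2}}\, ds$ by parts with $u = \sin(b s)$ and $dv = s\, e^{- 2 s^{2}}\, ds$, giving $v = - \frac{e^{- 2 s^{2}}}{4}$. The boundary term vanishes and
$$\int_{-\infty}^{\infty} s \sin(b s)\, e^{- 2 s^{2}}\, ds = \frac{b}{4} \int_{-\infty}^{\infty} \cos(b s)\, e^{- 2 s^{2}}\, ds,$$
so $I'(b) = - \frac{b}{4}\, I(b)$.

This is a separable first-order ODE; solving with the initial condition $I(0) = \int_{-\infty}^{\infty} 5 e^{- 2 s^{2}}\,ds = \frac{5 \sqrt{2} \sqrt{\pi}}{2}$ gives
$$I(b) = \frac{5 \sqrt{2} \sqrt{\pi} e^{- \frac{b^{2}}{8}}}{2}.$$

Setting $b = \frac{7}{6}$:
$$I = \frac{5 \sqrt{2} \sqrt{\pi}}{2 e^{\frac{49}{288}}}.$$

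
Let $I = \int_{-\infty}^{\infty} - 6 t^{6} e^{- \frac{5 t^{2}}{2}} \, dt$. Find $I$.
$- \frac{18 \sqrt{10} \sqrt{\pi}}{125}$

Consider the simpler parametrised integral
$$J(a) = \int_{-\infty}^{\infty} - 6 e^{- a t^{2}} \, dt = - \frac{6 \sqrt{\pi}}{\sqrt{a}}.$$

Differentiating under the integral sign brings down a factor of $(-t^2)$:
$$\frac{dJ}{da} = \int_{-\infty}^{\infty} 6 t^{2} e^{- a t^{2}} \, dt = \frac{3 \sqrt{\pi}}{a^{\frac{3}{2}}}.$$

Repeating $3$ times in total — each differentiation brings down another $(-t^2)$ — gives
$$\frac{d^{3}J}{da^{3}} = \int_{-\infty}^{\infty} 6 t^{6} e^{- a t^{2}} \, dt = \frac{45 \sqrt{\pi}}{4 a^{\frac{7}{2}}},$$
and the integrand here is $(-1)^{3}$ times the target integrand, so $I = (-1)^{3}\,\frac{d^{3}J}{da^{3}} = - \frac{45 \sqrt{\pi}}{4 a^{\frac{7}{2}}}$.

Setting $a = \frac{5}{2}$:
$$I = - \frac{18 \sqrt{10} \sqrt{\pi}}{125}.$$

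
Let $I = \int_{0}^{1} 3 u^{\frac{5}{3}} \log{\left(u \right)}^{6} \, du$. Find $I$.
$\frac{295245}{131072}$

Begin with the known integral
$$J(a) = \int_{0}^{1} 3 u^{a} \, du = \frac{3}{a + 1}.$$

Differentiating under the integral sign brings down a factor of $\ln u$:
$$\frac{dJ}{da} = \int_{0}^{1} 3 u^{a} \log{\left(u \right)} \, du = - \frac{3}{\left(a + 1\right)^{2}}.$$

Repeating $6$ times in total — each differentiation brings down another $\ln u$ — gives
$$\frac{d^{6}J}{da^{6}} = \int_{0}^{1} 3 u^{a} \log{\left(u \right)}^{6} \, du = \frac{2160}{\left(a + 1\right)^{7}},$$
and the integrand here is exactly the target integrand, so $I = \frac{2160}{\left(a + 1\right)^{7}}$.

Setting $a = \frac{5}{3}$:
$$I = \frac{295245}{131072}.$$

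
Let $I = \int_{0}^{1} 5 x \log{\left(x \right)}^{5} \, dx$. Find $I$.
$- \frac{75}{8}$

Begin with the known integral
$$J(a) = \int_{0}^{1} 5 x^{a} \, dx = \frac{5}{a + 1}.$$

Differentiating under the integral sign brings down a factor of $\ln x$:
$$\frac{dJ}{da} = \int_{0}^{1} 5 x^{a} \log{\left(x \right)} \, dx = - \frac{5}{\left(a + 1\right)^{2}}.$$

Repeating $5$ times in total — each differentiation brings down another $\ln x$ — gives
$$\frac{d^{5}J}{da^{5}} = \int_{0}^{1} 5 x^{a} \log{\left(x \right)}^{5} \, dx = - \frac{600}{\left(a + 1\right)^{6}},$$
and the integrand here is exactly the target integrand, so $I = - \frac{600}{\left(a + 1\right)^{6}}$.

Setting $a = 1$:
$$I = - \frac{75}{8}.$$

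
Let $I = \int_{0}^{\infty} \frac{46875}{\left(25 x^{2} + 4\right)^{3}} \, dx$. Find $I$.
$\frac{28125 \pi}{512}$

Begin with the known result
$$J(a) = \int_{0}^{\infty} \frac{3}{a^{2} + x^{2}} \, dx = \frac{3 \pi}{2 a}.$$

Differentiating under the integral sign with respect to $a$,
$$\frac{dJ}{da} = \int_{0}^{\infty} - \frac{6 a}{\left(a^{2} + x^{2}\right)^{2}} \, dx = - \frac{3 \pi}{2 a^{2}},$$
so $\int_{0}^{\infty} \frac{3}{\left(a^{2} + x^{2}\right)^{2}} \, dx = \frac{3 \pi}{4 a^{3}}$.

Repeating — each differentiation of $1/(x^2+a^2)^j$ produces $-2ja/(x^2+a^2)^{j+1}$ — and dividing through by $-2ja$ at each step yields, after $2$ differentiations in total,
$$\int_{0}^{\infty} \frac{3}{\left(a^{2} + x^{2}\right)^{3}} \, dx = \frac{9 \pi}{16 a^{5}}.$$

Setting $a = \frac{2}{5}$:
$$I = \frac{28125 \pi}{512}.$$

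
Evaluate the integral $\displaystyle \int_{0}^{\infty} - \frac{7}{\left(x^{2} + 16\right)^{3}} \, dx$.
$- \frac{21 \pi}{16384}$

Begin with the known result
$$J(a) = \int_{0}^{\infty} - \frac{7}{a^{2} + x^{2}} \, dx = - \frac{7 \pi}{2 a}.$$

Differentiating under the integral sign with respect to $a$,
$$\frac{dJ}{da} = \int_{0}^{\infty} \frac{14 a}{\left(a^{2} + x^{2}\right)^{2}} \, dx = \frac{7 \pi}{2 a^{2}},$$
so $\int_{0}^{\infty} - \frac{7}{\left(a^{2} + x^{2}\right)^{2}} \, dx = - \frac{7 \pi}{4 a^{3}}$.

Repeating — each differentiation of $1/(x^2+a^2)^j$ produces $-2ja/(x^2+a^2)^{j+1}$ — and dividing through by $-2ja$ at each step yields, after $2$ differentiations in total,
$$\int_{0}^{\infty} - \frac{7}{\left(a^{2} + x^{2}\right)^{3}} \, dx = - \frac{21 \pi}{16 a^{5}}.$$

Setting $a = 4$:
$$I = - \frac{21 \pi}{16384}.$$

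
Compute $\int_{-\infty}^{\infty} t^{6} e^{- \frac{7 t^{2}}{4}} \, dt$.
$\frac{240 \sqrt{7} \sqrt{\pi}}{2401}$

Consider the simpler parametrised integral
$$J(a) = \int_{-\infty}^{\infty} e^{- a t^{2}} \, dt = \frac{\sqrt{\pi}}{\sqrt{a}}.$$

Differentiating under the integral sign brings down a factor of $(-t^2)$:
$$\frac{dJ}{da} = \int_{-\infty}^{\infty} - t^{2} e^{- a t^{2}} \, dt = - \frac{\sqrt{\pi}}{2 a^{\frac{3}{2}}}.$$

Repeating $3$ times in total — each differentiation brings down another $(-t^2)$ — gives
$$\frac{d^{3}J}{da^{3}} = \int_{-\infty}^{\infty} - t^{6} e^{- a t^{2}} \, dt = - \frac{15 \sqrt{\pi}}{8 a^{\frac{7}{2}}},$$
and the integrand here is $(-1)^{3}$ times the target integrand, so $I = (-1)^{3}\,\frac{d^{3}J}{da^{3}} = \frac{15 \sqrt{\pi}}{8 a^{\frac{7}{2}}}$.

Setting $a = \frac{7}{4}$:
$$I = \frac{240 \sqrt{7} \sqrt{\pi}}{2401}.$$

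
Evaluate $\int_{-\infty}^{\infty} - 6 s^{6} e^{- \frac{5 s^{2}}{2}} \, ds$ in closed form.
$- \frac{18 \sqrt{10} \sqrt{\pi}}{125}$

Start from the elementary integral
$$J(a) = \int_{-\infty}^{\infty} - 6 e^{- a s^{2}} \, ds = - \frac{6 \sqrt{\pi}}{\sqrt{a}}.$$

Differentiating under the integral sign brings down a factor of $(-s^2)$:
$$\frac{dJ}{da} = \int_{-\infty}^{\infty} 6 s^{2} e^{- a s^{2}} \, ds = \frac{3 \sqrt{\pi}}{a^{\frac{3}{2}}}.$$

Repeating $3$ times in total — each differentiation brings down another $(-s^2)$ — gives
$$\frac{d^{3}J}{da^{3}} = \int_{-\infty}^{\infty} 6 s^{6} e^{- a s^{2}} \, ds = \frac{45 \sqrt{\pi}}{4 a^{\frac{7}{2}}},$$
and the integrand here is $(-1)^{3}$ times the target integrand, so $I = (-1)^{3}\,\frac{d^{3}J}{da^{3}} = - \frac{45 \sqrt{\pi}}{4 a^{\frac{7}{2}}}$.

Setting $a = \frac{5}{2}$:
$$I = - \frac{18 \sqrt{10} \sqrt{\pi}}{125}.$$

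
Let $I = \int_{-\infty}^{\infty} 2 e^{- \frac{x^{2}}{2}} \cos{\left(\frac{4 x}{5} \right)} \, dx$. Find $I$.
$\frac{2 \sqrt{2} \sqrt{\pi}}{e^{\frac{8}{25}}}$

Let $b$ denote the cosine frequency and define $I(b) = \int_{-\infty}^{\infty} 2 e^{- \frac{x^{2}}{2}} \cos{\left(b x \right)} \, dx$.

Differentiating under the integral sign,
$$I'(b) = \int_{-\infty}^{\infty} - 2 x e^{- \frac{x^{2}}{2}} \sin{\left(b x \right)} \, dx.$$

Integrate $\int_{-\infty}^{\infty} x \sin(b x)\, e^{- \frac{x^{2}}{2}}\, dx$ by parts with $u = \sin(b x)$ and $dv = x\, e^{- \frac{x^{2}}{2}}\, dx$, giving $v = - e^{- \frac{x^{2}}{2}}$. The boundary term vanishes and
$$\int_{-\infty}^{\infty} x \sin(b x)\, e^{- \frac{x^{2}}{2}}\, dx = b \int_{-\infty}^{\infty} \cos(b x)\, e^{- \frac{x^{2}}{2}}\, dx,$$
so $I'(b) = - b\, I(b)$.

This is a separable first-order ODE; solving with the initial condition $I(0) = \int_{-\infty}^{\infty} 2 e^{- \frac{x^{2}}{2}}\,dx = 2 \sqrt{2} \sqrt{\pi}$ gives
$$I(b) = 2 \sqrt{2} \sqrt{\pi} e^{- \frac{b^{2}}{2}}.$$

Setting $b = \frac{4}{5}$:
$$I = \frac{2 \sqrt{2} \sqrt{\pi}}{e^{\frac{8}{25}}}.$$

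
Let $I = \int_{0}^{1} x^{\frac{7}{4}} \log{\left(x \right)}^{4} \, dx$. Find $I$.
$\frac{24576}{161051}$

Consider the simpler parametrised integral
$$J(a) = \int_{0}^{1} x^{a} \, dx = \frac{1}{a + 1}.$$

Differentiating under the integral sign brings down a factor of $\ln x$:
$$\frac{dJ}{da} = \int_{0}^{1} x^{a} \log{\left(x \right)} \, dx = - \frac{1}{\left(a + 1\right)^{2}}.$$

Repeating $4$ times in total — each differentiation brings down another $\ln x$ — gives
$$\frac{d^{4}J}{da^{4}} = \int_{0}^{1} x^{a} \log{\left(x \right)}^{4} \, dx = \frac{24}{\left(a + 1\right)^{5}},$$
and the integrand here is exactly the target integrand, so $I = \frac{24}{\left(a + 1\right)^{5}}$.

Setting $a = \frac{7}{4}$:
$$I = \frac{24576}{161051}.$$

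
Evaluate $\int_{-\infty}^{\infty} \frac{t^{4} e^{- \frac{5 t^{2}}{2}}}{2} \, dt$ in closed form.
$\frac{3 \sqrt{10} \sqrt{\pi}}{250}$

Begin with the known integral
$$J(a) = \int_{-\infty}^{\infty} \frac{e^{- a t^{2}}}{2} \, dt = \frac{\sqrt{\pi}}{2 \sqrt{a}}.$$

Differentiating under the integral sign brings down a factor of $(-t^2)$:
$$\frac{dJ}{da} = \int_{-\infty}^{\infty} - \frac{t^{2} e^{- a t^{2}}}{2} \, dt = - \frac{\sqrt{\pi}}{4 a^{\frac{3}{2}}}.$$

Repeating twice in total — each differentiation brings down another $(-t^2)$ — gives
$$\frac{d^{2}J}{da^{2}} = \int_{-\infty}^{\infty} \frac{t^{4} e^{- a t^{2}}}{2} \, dt = \frac{3 \sqrt{\pi}}{8 a^{\frac{5}{2}}},$$
and the integrand here is exactly the target integrand, so $I = \frac{3 \sqrt{\pi}}{8 a^{\frac{5}{2}}}$.

Setting $a = \frac{5}{2}$:
$$I = \frac{3 \sqrt{10} \sqrt{\pi}}{250}.$$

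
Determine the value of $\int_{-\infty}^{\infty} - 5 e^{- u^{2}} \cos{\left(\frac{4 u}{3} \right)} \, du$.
$- \frac{5 \sqrt{\pi}}{e^{\frac{4}{9}}}$

Define $I(b) = \int_{-\infty}^{\infty} - 5 e^{- u^{2}} \cos{\left(b u \right)} \, du$.

Differentiating under the integral sign,
$$I'(b) = \int_{-\infty}^{\infty} 5 u e^{- u^{2}} \sin{\left(b u \right)} \, du.$$

Integrate $\int_{-\infty}^{\infty} u \sin(b u)\, e^{- u^{2}}\, du$ by parts with $w = \sin(b u)$ and $dv = u\, e^{- u^{2}}\, du$, giving $v = - \frac{e^{- u^{2}}}{2}$. The boundary term vanishes and
$$\int_{-\infty}^{\infty} u \sin(b u)\, e^{- u^{2}}\, du = \frac{b}{2} \int_{-\infty}^{\infty} \cos(b u)\, e^{- u^{2}}\, du,$$
so $I'(b) = - \frac{b}{2}\, I(b)$.

This is a separable first-order ODE; solving with the initial condition $I(0) = \int_{-\infty}^{\infty} - 5 e^{- u^{2}}\,du = - 5 \sqrt{\pi}$ gives
$$I(b) = - 5 \sqrt{\pi} e^{- \frac{b^{2}}{4}}.$$

Setting $b = \frac{4}{3}$:
$$I = - \frac{5 \sqrt{\pi}}{e^{\frac{4}{9}}}.$$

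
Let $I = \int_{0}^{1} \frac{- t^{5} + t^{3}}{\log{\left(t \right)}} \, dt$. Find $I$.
$\log{\left(\frac{2}{3} \right)}$

Consider the one-parameter family: let $I(a) = \int_{0}^{1} \frac{- t^{5} + t^{a}}{\log{\left(t \right)}} \, dt$.

Since $\dfrac{\partial}{\partial a}\,t^{a} = t^{a} \ln t$, the $\ln t$ in the denominator cancels and
$$\frac{dI}{da} = \int_{0}^{1} t^{a} \, dt = \left[\frac{t^{a+1}}{a+1}\right]_0^1 = \frac{1}{a + 1}.$$

Integrating with respect to $a$ gives $I(a) = \log{\left(\frac{a}{6} + \frac{1}{6} \right)} + C$.

At $a = 5$ the integrand is identically $0$, so $I(5) = 0$. The closed form gives $0$, hence $C = 0$.

Setting $a = 3$:
$$I = \log{\left(\frac{2}{3} \right)}.$$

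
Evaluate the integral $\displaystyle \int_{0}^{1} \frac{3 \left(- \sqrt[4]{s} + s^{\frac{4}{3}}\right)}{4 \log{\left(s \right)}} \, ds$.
$\frac{3 \log{\left(\frac{28}{15} \right)}}{4}$

Consider the one-parameter family: let $I(a) = \int_{0}^{1} \frac{3 \left(- \sqrt[4]{s} + s^{a}\right)}{4 \log{\left(s \right)}} \, ds$.

Since $\dfrac{\partial}{\partial a}\,s^{a} = s^{a} \ln s$, the $\ln s$ in the denominator cancels and
$$\frac{dI}{da} = \int_{0}^{1} \frac{3}{4} s^{a} \, ds = \frac{3}{4} \left[\frac{s^{a+1}}{a+1}\right]_0^1 = \frac{3}{4 \left(a + 1\right)}.$$

Integrating with respect to $a$ gives $I(a) = \frac{3 \log{\left(\frac{4 a}{5} + \frac{4}{5} \right)}}{4} + C$.

At $a = \frac{1}{4}$ the integrand is identically $0$, so $I(\frac{1}{4}) = 0$. The closed form gives $0$, hence $C = 0$.

Setting $a = \frac{4}{3}$:
$$I = \frac{3 \log{\left(\frac{28}{15} \right)}}{4}.$$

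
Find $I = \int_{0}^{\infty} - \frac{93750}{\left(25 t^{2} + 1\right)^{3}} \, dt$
$- \frac{28125 \pi}{8}$

Begin with the known result
$$J(a) = \int_{0}^{\infty} - \frac{6}{a^{2} + t^{2}} \, dt = - \frac{3 \pi}{a}.$$

Differentiating under the integral sign with respect to $a$,
$$\frac{dJ}{da} = \int_{0}^{\infty} \frac{12 a}{\left(a^{2} + t^{2}\right)^{2}} \, dt = \frac{3 \pi}{a^{2}},$$
so $\int_{0}^{\infty} - \frac{6}{\left(a^{2} + t^{2}\right)^{2}} \, dt = - \frac{3 \pi}{2 a^{3}}$.

Repeating — each differentiation of $1/(t^2+a^2)^j$ produces $-2ja/(t^2+a^2)^{j+1}$ — and dividing through by $-2ja$ at each step yields, after $2$ differentiations in total,
$$\int_{0}^{\infty} - \frac{6}{\left(a^{2} + t^{2}\right)^{3}} \, dt = - \frac{9 \pi}{8 a^{5}}.$$

Setting $a = \frac{1}{5}$:
$$I = - \frac{28125 \pi}{8}.$$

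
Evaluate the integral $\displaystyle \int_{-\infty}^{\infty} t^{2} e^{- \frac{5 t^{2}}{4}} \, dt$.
$\frac{4 \sqrt{5} \sqrt{\pi}}{25}$

Start from the elementary integral
$$J(a) = \int_{-\infty}^{\infty} e^{- a t^{2}} \, dt = \frac{\sqrt{\pi}}{\sqrt{a}}.$$

Differentiating under the integral sign brings down a factor of $(-t^2)$:
$$\frac{dJ}{da} = \int_{-\infty}^{\infty} - t^{2} e^{- a t^{2}} \, dt = - \frac{\sqrt{\pi}}{2 a^{\frac{3}{2}}}.$$

The integral on the left is $-I$, so $I = \frac{\sqrt{\pi}}{2 a^{\frac{3}{2}}}$.

Setting $a = \frac{5}{4}$:
$$I = \frac{4 \sqrt{5} \sqrt{\pi}}{25}.$$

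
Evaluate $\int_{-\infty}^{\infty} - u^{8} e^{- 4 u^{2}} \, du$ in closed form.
$- \frac{105 \sqrt{\pi}}{8192}$

Consider the simpler parametrised integral
$$J(a) = \int_{-\infty}^{\infty} - e^{- a u^{2}} \, du = - \frac{\sqrt{\pi}}{\sqrt{a}}.$$

Differentiating under the integral sign brings down a factor of $(-u^2)$:
$$\frac{dJ}{da} = \int_{-\infty}^{\infty} u^{2} e^{- a u^{2}} \, du = \frac{\sqrt{\pi}}{2 a^{\frac{3}{2}}}.$$

Repeating $4$ times in total — each differentiation brings down another $(-u^2)$ — gives
$$\frac{d^{4}J}{da^{4}} = \int_{-\infty}^{\infty} - u^{8} e^{- a u^{2}} \, du = - \frac{105 \sqrt{\pi}}{16 a^{\frac{9}{2}}},$$
and the integrand here is exactly the target integrand, so $I = - \frac{105 \sqrt{\pi}}{16 a^{\frac{9}{2}}}$.

Setting $a = 4$:
$$I = - \frac{105 \sqrt{\pi}}{8192}.$$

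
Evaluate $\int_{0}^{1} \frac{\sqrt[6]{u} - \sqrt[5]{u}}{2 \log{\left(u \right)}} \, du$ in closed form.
$\log{\left(\frac{\sqrt{35}}{6} \right)}$

Consider the one-parameter family: let $I(a) = \int_{0}^{1} \frac{\sqrt[6]{u} - u^{a}}{2 \log{\left(u \right)}} \, du$.

Since $\dfrac{\partial}{\partial a}\,u^{a} = u^{a} \ln u$, the $\ln u$ in the denominator cancels and
$$\frac{dI}{da} = \int_{0}^{1} - \frac{1}{2} u^{a} \, du = - \frac{1}{2} \left[\frac{u^{a+1}}{a+1}\right]_0^1 = - \frac{1}{2 a + 2}.$$

Integrating with respect to $a$ gives $I(a) = - \frac{\log{\left(a + 1 \right)}}{2} - \frac{\log{\left(6 \right)}}{2} + \frac{\log{\left(7 \right)}}{2} + C$.

At $a = \frac{1}{6}$ the integrand is identically $0$, so $I(\frac{1}{6}) = 0$. The closed form gives $0$, hence $C = 0$.

Setting $a = \frac{1}{5}$:
$$I = \log{\left(\frac{\sqrt{35}}{6} \right)}.$$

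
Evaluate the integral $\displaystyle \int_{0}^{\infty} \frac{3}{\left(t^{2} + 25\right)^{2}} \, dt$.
$\frac{3 \pi}{500}$

Start from the standard arctangent integral
$$J(a) = \int_{0}^{\infty} \frac{3}{a^{2} + t^{2}} \, dt = \frac{3 \pi}{2 a}.$$

Differentiating under the integral sign with respect to $a$,
$$\frac{dJ}{da} = \int_{0}^{\infty} - \frac{6 a}{\left(a^{2} + t^{2}\right)^{2}} \, dt = - \frac{3 \pi}{2 a^{2}},$$
so $\int_{0}^{\infty} \frac{3}{\left(a^{2} + t^{2}\right)^{2}} \, dt = \frac{3 \pi}{4 a^{3}}$.

Setting $a = 5$:
$$I = \frac{3 \pi}{500}.$$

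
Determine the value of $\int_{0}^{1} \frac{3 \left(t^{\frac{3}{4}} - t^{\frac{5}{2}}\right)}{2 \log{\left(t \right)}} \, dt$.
$- \frac{3 \log{\left(2 \right)}}{2}$

Replace the exponent $\frac{3}{4}$ by a parameter $a$: let $I(a) = \int_{0}^{1} \frac{3 \left(- t^{\frac{5}{2}} + t^{a}\right)}{2 \log{\left(t \right)}} \, dt$.

Since $\dfrac{\partial}{\partial a}\,t^{a} = t^{a} \ln t$, the $\ln t$ in the denominator cancels and
$$\frac{dI}{da} = \int_{0}^{1} \frac{3}{2} t^{a} \, dt = \frac{3}{2} \left[\frac{t^{a+1}}{a+1}\right]_0^1 = \frac{3}{2 \left(a + 1\right)}.$$

Integrating with respect to $a$ gives $I(a) = \log{\left(\frac{2 \sqrt{14} \left(a + 1\right)^{\frac{3}{2}}}{49} \right)} + C$.

At $a = \frac{5}{2}$ the integrand is identically $0$, so $I(\frac{5}{2}) = 0$. The closed form gives $0$, hence $C = 0$.

Setting $a = \frac{3}{4}$:
$$I = - \frac{3 \log{\left(2 \right)}}{2}.$$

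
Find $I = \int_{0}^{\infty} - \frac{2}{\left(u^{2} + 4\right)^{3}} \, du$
$- \frac{3 \pi}{256}$

Recall the elementary integral
$$J(a) = \int_{0}^{\infty} - \frac{2}{a^{2} + u^{2}} \, du = - \frac{\pi}{a}.$$

Differentiating under the integral sign with respect to $a$,
$$\frac{dJ}{da} = \int_{0}^{\infty} \frac{4 a}{\left(a^{2} + u^{2}\right)^{2}} \, du = \frac{\pi}{a^{2}},$$
so $\int_{0}^{\infty} - \frac{2}{\left(a^{2} + u^{2}\right)^{2}} \, du = - \frac{\pi}{2 a^{3}}$.

Repeating — each differentiation of $1/(u^2+a^2)^j$ produces $-2ja/(u^2+a^2)^{j+1}$ — and dividing through by $-2ja$ at each step yields, after $2$ differentiations in total,
$$\int_{0}^{\infty} - \frac{2}{\left(a^{2} + u^{2}\right)^{3}} \, du = - \frac{3 \pi}{8 a^{5}}.$$

Setting $a = 2$:
$$I = - \frac{3 \pi}{256}.$$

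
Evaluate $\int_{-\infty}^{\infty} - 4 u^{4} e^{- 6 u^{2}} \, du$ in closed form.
$- \frac{\sqrt{6} \sqrt{\pi}}{72}$

Start from the elementary integral
$$J(a) = \int_{-\infty}^{\infty} - 4 e^{- a u^{2}} \, du = - \frac{4 \sqrt{\pi}}{\sqrt{a}}.$$

Differentiating under the integral sign brings down a factor of $(-u^2)$:
$$\frac{dJ}{da} = \int_{-\infty}^{\infty} 4 u^{2} e^{- a u^{2}} \, du = \frac{2 \sqrt{\pi}}{a^{\frac{3}{2}}}.$$

Repeating twice in total — each differentiation brings down another $(-u^2)$ — gives
$$\frac{d^{2}J}{da^{2}} = \int_{-\infty}^{\infty} - 4 u^{4} e^{- a u^{2}} \, du = - \frac{3 \sqrt{\pi}}{a^{\frac{5}{2}}},$$
and the integrand here is exactly the target integrand, so $I = - \frac{3 \sqrt{\pi}}{a^{\frac{5}{2}}}$.

Setting $a = 6$:
$$I = - \frac{\sqrt{6} \sqrt{\pi}}{72}.$$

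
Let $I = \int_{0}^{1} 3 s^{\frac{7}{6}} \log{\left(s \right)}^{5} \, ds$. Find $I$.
$- \frac{16796160}{4826809}$

Begin with the known integral
$$J(a) = \int_{0}^{1} 3 s^{a} \, ds = \frac{3}{a + 1}.$$

Differentiating under the integral sign brings down a factor of $\ln s$:
$$\frac{dJ}{da} = \int_{0}^{1} 3 s^{a} \log{\left(s \right)} \, ds = - \frac{3}{\left(a + 1\right)^{2}}.$$

Repeating $5$ times in total — each differentiation brings down another $\ln s$ — gives
$$\frac{d^{5}J}{da^{5}} = \int_{0}^{1} 3 s^{a} \log{\left(s \right)}^{5} \, ds = - \frac{360}{\left(a + 1\right)^{6}},$$
and the integrand here is exactly the target integrand, so $I = - \frac{360}{\left(a + 1\right)^{6}}$.

Setting $a = \frac{7}{6}$:
$$I = - \frac{16796160}{4826809}.$$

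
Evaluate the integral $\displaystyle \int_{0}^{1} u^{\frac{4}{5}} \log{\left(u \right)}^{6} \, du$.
$\frac{6250000}{531441}$

Consider the simpler parametrised integral
$$J(a) = \int_{0}^{1} u^{a} \, du = \frac{1}{a + 1}.$$

Differentiating under the integral sign brings down a factor of $\ln u$:
$$\frac{dJ}{da} = \int_{0}^{1} u^{a} \log{\left(u \right)} \, du = - \frac{1}{\left(a + 1\right)^{2}}.$$

Repeating $6$ times in total — each differentiation brings down another $\ln u$ — gives
$$\frac{d^{6}J}{da^{6}} = \int_{0}^{1} u^{a} \log{\left(u \right)}^{6} \, du = \frac{720}{\left(a + 1\right)^{7}},$$
and the integrand here is exactly the target integrand, so $I = \frac{720}{\left(a + 1\right)^{7}}$.

Setting $a = \frac{4}{5}$:
$$I = \frac{6250000}{531441}.$$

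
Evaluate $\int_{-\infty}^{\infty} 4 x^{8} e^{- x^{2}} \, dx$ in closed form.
$\frac{105 \sqrt{\pi}}{4}$

Start from the elementary integral
$$J(a) = \int_{-\infty}^{\infty} 4 e^{- a x^{2}} \, dx = \frac{4 \sqrt{\pi}}{\sqrt{a}}.$$

Differentiating under the integral sign brings down a factor of $(-x^2)$:
$$\frac{dJ}{da} = \int_{-\infty}^{\infty} - 4 x^{2} e^{- a x^{2}} \, dx = - \frac{2 \sqrt{\pi}}{a^{\frac{3}{2}}}.$$

Repeating $4$ times in total — each differentiation brings down another $(-x^2)$ — gives
$$\frac{d^{4}J}{da^{4}} = \int_{-\infty}^{\infty} 4 x^{8} e^{- a x^{2}} \, dx = \frac{105 \sqrt{\pi}}{4 a^{\frac{9}{2}}},$$
and the integrand here is exactly the target integrand, so $I = \frac{105 \sqrt{\pi}}{4 a^{\frac{9}{2}}}$.

Setting $a = 1$:
$$I = \frac{105 \sqrt{\pi}}{4}.$$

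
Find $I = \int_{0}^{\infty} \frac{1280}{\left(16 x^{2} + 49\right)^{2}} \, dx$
$\frac{80 \pi}{343}$

Start from the standard arctangent integral
$$J(a) = \int_{0}^{\infty} \frac{5}{a^{2} + x^{2}} \, dx = \frac{5 \pi}{2 a}.$$

Differentiating under the integral sign with respect to $a$,
$$\frac{dJ}{da} = \int_{0}^{\infty} - \frac{10 a}{\left(a^{2} + x^{2}\right)^{2}} \, dx = - \frac{5 \pi}{2 a^{2}},$$
so $\int_{0}^{\infty} \frac{5}{\left(a^{2} + x^{2}\right)^{2}} \, dx = \frac{5 \pi}{4 a^{3}}$.

Setting $a = \frac{7}{4}$:
$$I = \frac{80 \pi}{343}.$$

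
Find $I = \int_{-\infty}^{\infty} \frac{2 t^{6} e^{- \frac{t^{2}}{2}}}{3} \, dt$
$10 \sqrt{2} \sqrt{\pi}$

Begin with the known integral
$$J(a) = \int_{-\infty}^{\infty} \frac{2 e^{- a t^{2}}}{3} \, dt = \frac{2 \sqrt{\pi}}{3 \sqrt{a}}.$$

Differentiating under the integral sign brings down a factor of $(-t^2)$:
$$\frac{dJ}{da} = \int_{-\infty}^{\infty} - \frac{2 t^{2} e^{- a t^{2}}}{3} \, dt = - \frac{\sqrt{\pi}}{3 a^{\frac{3}{2}}}.$$

Repeating $3$ times in total — each differentiation brings down another $(-t^2)$ — gives
$$\frac{d^{3}J}{da^{3}} = \int_{-\infty}^{\infty} - \frac{2 t^{6} e^{- a t^{2}}}{3} \, dt = - \frac{5 \sqrt{\pi}}{4 a^{\frac{7}{2}}},$$
and the integrand here is $(-1)^{3}$ times the target integrand, so $I = (-1)^{3}\,\frac{d^{3}J}{da^{3}} = \frac{5 \sqrt{\pi}}{4 a^{\frac{7}{2}}}$.

Setting $a = \frac{1}{2}$:
$$I = 10 \sqrt{2} \sqrt{\pi}.$$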